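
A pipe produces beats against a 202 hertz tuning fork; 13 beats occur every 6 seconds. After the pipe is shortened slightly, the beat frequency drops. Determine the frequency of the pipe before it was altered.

199.8333 Hz

Beat frequency = 13/6 = 2.1667 Hz.
|f − 202| = 2.1667, so the pipe was at either 199.8333 Hz or 204.1667 Hz.
A shorter pipe has a higher fundamental; the adjustment raises the pipe's frequency.
The beat rate fell, so the adjustment moved the pipe toward 202 Hz — it must have started below the reference.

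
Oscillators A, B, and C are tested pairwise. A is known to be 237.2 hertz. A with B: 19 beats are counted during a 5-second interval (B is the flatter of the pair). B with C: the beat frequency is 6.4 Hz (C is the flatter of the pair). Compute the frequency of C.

227 Hz

A–B: Beat frequency = 19/5 = 3.8 Hz.
B is below A, so f_B = 237.2 − 3.8 = 233.4 Hz.
C is below B, so f_C = 233.4 − 6.4 = 227 Hz.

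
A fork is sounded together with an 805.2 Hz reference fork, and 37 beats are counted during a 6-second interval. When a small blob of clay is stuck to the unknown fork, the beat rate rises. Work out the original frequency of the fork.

Beat frequency = 37/6 = 6.1667 Hz.
|f − 805.2| = 6.1667, so the fork was at either 799.0333 Hz or 811.3667 Hz.
Adding mass to a fork lowers its frequency; the adjustment lowers the fork's frequency.
The beat rate rose, so the adjustment moved the fork further from 805.2 Hz — it was already below the reference.

799.0333 Hz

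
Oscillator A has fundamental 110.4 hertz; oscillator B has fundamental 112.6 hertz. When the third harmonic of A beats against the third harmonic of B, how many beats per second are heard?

6.6 Hz

Third harmonic of the first: 3·110.4 = 331.2 Hz.
Third harmonic of the second: 3·112.6 = 337.8 Hz.
f_beat = |331.2 − 337.8| = 6.6 Hz.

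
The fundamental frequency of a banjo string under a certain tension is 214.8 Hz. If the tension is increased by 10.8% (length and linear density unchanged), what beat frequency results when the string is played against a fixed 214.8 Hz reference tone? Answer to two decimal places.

For a string, f ∝ √T, so the new frequency is 214.8·√1.108 = 226.1019 Hz.
f_beat = |226.1019 − 214.8| = 11.30 Hz.

11.30 Hz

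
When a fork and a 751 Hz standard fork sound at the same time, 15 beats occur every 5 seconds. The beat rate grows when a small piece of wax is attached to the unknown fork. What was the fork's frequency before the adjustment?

748 Hz

Beat frequency = 15/5 = 3 Hz.
|f − 751| = 3, so the fork was at either 748 Hz or 754 Hz.
Loading a fork with wax lowers its frequency; the adjustment lowers the fork's frequency.
The beat rate rose, so the adjustment moved the fork further from 751 Hz — it was already below the reference.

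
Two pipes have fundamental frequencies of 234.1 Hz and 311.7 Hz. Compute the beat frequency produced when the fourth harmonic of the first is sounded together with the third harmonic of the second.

1.3 Hz

Fourth harmonic of the first: 4·234.1 = 936.4 Hz.
Third harmonic of the second: 3·311.7 = 935.1 Hz.
f_beat = |936.4 − 935.1| = 1.3 Hz.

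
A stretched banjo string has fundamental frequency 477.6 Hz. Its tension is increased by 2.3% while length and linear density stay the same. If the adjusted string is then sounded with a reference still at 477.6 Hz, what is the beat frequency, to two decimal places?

For a string, f ∝ √T, so the new frequency is 477.6·√1.023 = 483.0612 Hz.
f_beat = |483.0612 − 477.6| = 5.46 Hz.

5.46 Hz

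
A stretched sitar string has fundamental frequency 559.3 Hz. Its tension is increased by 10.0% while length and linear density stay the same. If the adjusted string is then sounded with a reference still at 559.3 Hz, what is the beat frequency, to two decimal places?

For a string, f ∝ √T, so the new frequency is 559.3·√1.100 = 586.5988 Hz.
f_beat = |586.5988 − 559.3| = 27.30 Hz.

27.30 Hz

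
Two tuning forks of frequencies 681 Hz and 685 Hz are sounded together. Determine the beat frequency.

4 Hz

f_beat = |f₁ − f₂|.
|681 − 685| = 4 Hz.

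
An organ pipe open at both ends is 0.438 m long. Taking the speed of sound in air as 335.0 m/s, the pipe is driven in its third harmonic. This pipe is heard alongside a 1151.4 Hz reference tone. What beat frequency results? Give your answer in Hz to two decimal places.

4.14 Hz

Open pipe: f_n = n·v/(2L) = 3·335.0/(2·0.438) = 1147.2603 Hz.
f_beat = |1147.2603 − 1151.4| = 4.14 Hz.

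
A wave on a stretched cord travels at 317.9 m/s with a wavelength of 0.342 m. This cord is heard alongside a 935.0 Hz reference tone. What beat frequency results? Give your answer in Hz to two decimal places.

Source frequency f = v/λ = 317.9/0.342 = 929.5322 Hz.
f_beat = |929.5322 − 935.0| = 5.47 Hz.

5.47 Hz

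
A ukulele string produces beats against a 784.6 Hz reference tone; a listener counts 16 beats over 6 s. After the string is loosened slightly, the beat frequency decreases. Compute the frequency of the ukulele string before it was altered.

787.2667 Hz

Beat frequency = 16/6 = 2.6667 Hz.
|f − 784.6| = 2.6667, so the ukulele string was at either 781.9333 Hz or 787.2667 Hz.
Reducing tension lowers a string's frequency; the adjustment lowers the ukulele string's frequency.
The beat rate fell, so the adjustment moved the ukulele string toward 784.6 Hz — it must have started above the reference.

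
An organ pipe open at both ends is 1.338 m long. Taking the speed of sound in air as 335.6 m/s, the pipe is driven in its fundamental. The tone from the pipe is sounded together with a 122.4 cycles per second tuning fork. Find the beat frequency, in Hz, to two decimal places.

3.01 Hz

Open pipe: f_n = n·v/(2L) = 1·335.6/(2·1.338) = 125.4111 Hz.
f_beat = |125.4111 − 122.4| = 3.01 Hz.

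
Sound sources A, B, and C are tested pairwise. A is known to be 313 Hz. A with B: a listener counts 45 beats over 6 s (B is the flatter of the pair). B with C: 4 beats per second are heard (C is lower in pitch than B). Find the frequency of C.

301.5 Hz

A–B: Beat frequency = 45/6 = 7.5 Hz.
B is below A, so f_B = 313 − 7.5 = 305.5 Hz.
C is below B, so f_C = 305.5 − 4 = 301.5 Hz.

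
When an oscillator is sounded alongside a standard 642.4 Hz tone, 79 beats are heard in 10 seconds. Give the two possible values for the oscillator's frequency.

634.5 Hz or 650.3 Hz

Beat frequency = 79/10 = 7.9 Hz.
|f − 642.4| = 7.9, so f = 642.4 ± 7.9.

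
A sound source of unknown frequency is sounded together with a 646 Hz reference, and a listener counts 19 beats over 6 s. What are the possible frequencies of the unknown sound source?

Beat frequency = 19/6 = 3.1667 Hz.
|f − 646| = 3.1667, so f = 646 ± 3.1667.

642.8333 Hz or 649.1667 Hz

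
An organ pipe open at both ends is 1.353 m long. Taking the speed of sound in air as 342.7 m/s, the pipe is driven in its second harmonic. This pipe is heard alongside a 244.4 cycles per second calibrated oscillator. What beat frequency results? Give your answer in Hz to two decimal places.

Open pipe: f_n = n·v/(2L) = 2·342.7/(2·1.353) = 253.2890 Hz.
f_beat = |253.2890 − 244.4| = 8.89 Hz.

8.89 Hz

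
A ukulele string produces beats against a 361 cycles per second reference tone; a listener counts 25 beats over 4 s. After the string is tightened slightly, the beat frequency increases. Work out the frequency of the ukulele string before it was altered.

Beat frequency = 25/4 = 6.25 Hz.
|f − 361| = 6.25, so the ukulele string was at either 354.75 Hz or 367.25 Hz.
Increasing tension raises a string's frequency; the adjustment raises the ukulele string's frequency.
The beat rate rose, so the adjustment moved the ukulele string further from 361 Hz — it was already above the reference.

367.25 Hz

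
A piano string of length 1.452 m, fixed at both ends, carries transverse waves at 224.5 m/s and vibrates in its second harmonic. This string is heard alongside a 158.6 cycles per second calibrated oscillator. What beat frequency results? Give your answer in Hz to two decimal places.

For a string fixed at both ends, f_n = n·v/(2L) = 2·224.5/(2·1.452) = 154.6143 Hz.
f_beat = |154.6143 − 158.6| = 3.99 Hz.

3.99 Hz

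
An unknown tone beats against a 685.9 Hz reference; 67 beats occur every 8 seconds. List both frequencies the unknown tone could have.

Beat frequency = 67/8 = 8.375 Hz.
|f − 685.9| = 8.375, so f = 685.9 ± 8.375.

677.525 Hz or 694.275 Hz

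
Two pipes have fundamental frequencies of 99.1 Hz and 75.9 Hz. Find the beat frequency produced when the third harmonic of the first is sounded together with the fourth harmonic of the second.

6.3 Hz

Third harmonic of the first: 3·99.1 = 297.3 Hz.
Fourth harmonic of the second: 4·75.9 = 303.6 Hz.
f_beat = |297.3 − 303.6| = 6.3 Hz.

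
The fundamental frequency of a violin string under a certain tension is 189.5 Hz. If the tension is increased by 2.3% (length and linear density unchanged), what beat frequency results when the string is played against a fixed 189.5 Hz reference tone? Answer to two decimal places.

2.17 Hz

For a string, f ∝ √T, so the new frequency is 189.5·√1.023 = 191.6669 Hz.
f_beat = |191.6669 − 189.5| = 2.17 Hz.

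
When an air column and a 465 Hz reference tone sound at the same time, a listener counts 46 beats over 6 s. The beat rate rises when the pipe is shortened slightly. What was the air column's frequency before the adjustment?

Beat frequency = 46/6 = 7.6667 Hz.
|f − 465| = 7.6667, so the air column was at either 457.3333 Hz or 472.6667 Hz.
A shorter pipe has a higher fundamental; the adjustment raises the air column's frequency.
The beat rate rose, so the adjustment moved the air column further from 465 Hz — it was already above the reference.

472.6667 Hz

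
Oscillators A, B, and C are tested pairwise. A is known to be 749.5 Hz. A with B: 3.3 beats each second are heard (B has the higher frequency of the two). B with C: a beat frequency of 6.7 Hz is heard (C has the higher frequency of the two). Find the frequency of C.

B is above A, so f_B = 749.5 + 3.3 = 752.8 Hz.
C is above B, so f_C = 752.8 + 6.7 = 759.5 Hz.

759.5 Hz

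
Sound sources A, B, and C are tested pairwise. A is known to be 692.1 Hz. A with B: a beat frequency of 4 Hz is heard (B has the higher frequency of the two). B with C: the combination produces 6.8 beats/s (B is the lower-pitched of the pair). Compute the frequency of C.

B is above A, so f_B = 692.1 + 4 = 696.1 Hz.
C is above B, so f_C = 696.1 + 6.8 = 702.9 Hz.

702.9 Hz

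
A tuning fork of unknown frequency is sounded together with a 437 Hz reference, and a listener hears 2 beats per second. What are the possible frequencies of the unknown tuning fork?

435 Hz or 439 Hz

|f − 437| = 2, so f = 437 ± 2.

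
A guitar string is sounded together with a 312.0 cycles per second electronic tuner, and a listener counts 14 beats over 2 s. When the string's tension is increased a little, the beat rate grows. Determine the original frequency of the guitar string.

319 Hz

Beat frequency = 14/2 = 7 Hz.
|f − 312.0| = 7, so the guitar string was at either 305 Hz or 319 Hz.
Higher tension means higher frequency; the adjustment raises the guitar string's frequency.
The beat rate rose, so the adjustment moved the guitar string further from 312.0 Hz — it was already above the reference.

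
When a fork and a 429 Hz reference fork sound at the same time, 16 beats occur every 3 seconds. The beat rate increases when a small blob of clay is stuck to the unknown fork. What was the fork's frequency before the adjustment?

423.6667 Hz

Beat frequency = 16/3 = 5.3333 Hz.
|f − 429| = 5.3333, so the fork was at either 423.6667 Hz or 434.3333 Hz.
Adding mass to a fork lowers its frequency; the adjustment lowers the fork's frequency.
The beat rate rose, so the adjustment moved the fork further from 429 Hz — it was already below the reference.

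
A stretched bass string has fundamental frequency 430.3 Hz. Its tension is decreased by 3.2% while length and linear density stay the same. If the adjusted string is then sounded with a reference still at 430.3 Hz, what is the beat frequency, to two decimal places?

6.94 Hz

For a string, f ∝ √T, so the new frequency is 430.3·√0.968 = 423.3592 Hz.
f_beat = |423.3592 − 430.3| = 6.94 Hz.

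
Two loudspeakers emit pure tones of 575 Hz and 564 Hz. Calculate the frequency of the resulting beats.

11 Hz

Beats arise from superposition of two nearby frequencies; the beat rate is |f₁ − f₂|.
|575 − 564| = 11 Hz.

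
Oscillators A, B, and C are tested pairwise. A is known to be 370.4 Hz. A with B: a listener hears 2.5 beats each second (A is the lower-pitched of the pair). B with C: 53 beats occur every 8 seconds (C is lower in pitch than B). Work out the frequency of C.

B is above A, so f_B = 370.4 + 2.5 = 372.9 Hz.
B–C: Beat frequency = 53/8 = 6.625 Hz.
C is below B, so f_C = 372.9 − 6.625 = 366.275 Hz.

366.275 Hz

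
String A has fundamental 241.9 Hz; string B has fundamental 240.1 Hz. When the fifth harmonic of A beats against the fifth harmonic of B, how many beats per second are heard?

9.0 Hz

Fifth harmonic of the first: 5·241.9 = 1209.5 Hz.
Fifth harmonic of the second: 5·240.1 = 1200.5 Hz.
f_beat = |1209.5 − 1200.5| = 9.0 Hz.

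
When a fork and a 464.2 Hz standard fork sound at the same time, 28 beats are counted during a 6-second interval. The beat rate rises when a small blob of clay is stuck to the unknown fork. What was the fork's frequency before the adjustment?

459.5333 Hz

Beat frequency = 28/6 = 4.6667 Hz.
|f − 464.2| = 4.6667, so the fork was at either 459.5333 Hz or 468.8667 Hz.
Adding mass to a fork lowers its frequency; the adjustment lowers the fork's frequency.
The beat rate rose, so the adjustment moved the fork further from 464.2 Hz — it was already below the reference.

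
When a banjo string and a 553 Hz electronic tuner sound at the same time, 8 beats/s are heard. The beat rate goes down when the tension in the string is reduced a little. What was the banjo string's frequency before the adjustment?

|f − 553| = 8, so the banjo string was at either 545 Hz or 561 Hz.
Lower tension means lower frequency; the adjustment lowers the banjo string's frequency.
The beat rate fell, so the adjustment moved the banjo string toward 553 Hz — it must have started above the reference.

561 Hz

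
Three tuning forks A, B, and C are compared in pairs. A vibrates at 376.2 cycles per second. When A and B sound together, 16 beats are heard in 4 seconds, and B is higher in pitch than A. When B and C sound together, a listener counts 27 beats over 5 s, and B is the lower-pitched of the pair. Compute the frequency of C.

385.6 Hz

A–B: Beat frequency = 16/4 = 4 Hz.
B is above A, so f_B = 376.2 + 4 = 380.2 Hz.
B–C: Beat frequency = 27/5 = 5.4 Hz.
C is above B, so f_C = 380.2 + 5.4 = 385.6 Hz.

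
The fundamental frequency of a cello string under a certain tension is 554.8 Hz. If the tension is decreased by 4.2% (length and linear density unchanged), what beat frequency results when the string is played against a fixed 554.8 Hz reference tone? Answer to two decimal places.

11.78 Hz

For a string, f ∝ √T, so the new frequency is 554.8·√0.958 = 543.0242 Hz.
f_beat = |543.0242 − 554.8| = 11.78 Hz.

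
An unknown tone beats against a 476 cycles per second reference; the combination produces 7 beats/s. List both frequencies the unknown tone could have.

469 Hz or 483 Hz

|f − 476| = 7, so f = 476 ± 7.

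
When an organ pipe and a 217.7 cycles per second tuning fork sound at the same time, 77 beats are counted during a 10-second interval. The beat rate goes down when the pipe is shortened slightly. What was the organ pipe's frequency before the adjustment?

210 Hz

Beat frequency = 77/10 = 7.7 Hz.
|f − 217.7| = 7.7, so the organ pipe was at either 210 Hz or 225.4 Hz.
A shorter pipe has a higher fundamental; the adjustment raises the organ pipe's frequency.
The beat rate fell, so the adjustment moved the organ pipe toward 217.7 Hz — it must have started below the reference.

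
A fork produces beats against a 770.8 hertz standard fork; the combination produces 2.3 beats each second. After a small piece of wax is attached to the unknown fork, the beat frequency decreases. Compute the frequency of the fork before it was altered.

|f − 770.8| = 2.3, so the fork was at either 768.5 Hz or 773.1 Hz.
Loading a fork with wax lowers its frequency; the adjustment lowers the fork's frequency.
The beat rate fell, so the adjustment moved the fork toward 770.8 Hz — it must have started above the reference.

773.1 Hz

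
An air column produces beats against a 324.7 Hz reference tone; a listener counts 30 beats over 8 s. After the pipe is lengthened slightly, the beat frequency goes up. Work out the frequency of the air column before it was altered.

Beat frequency = 30/8 = 3.75 Hz.
|f − 324.7| = 3.75, so the air column was at either 320.95 Hz or 328.45 Hz.
A longer pipe has a lower fundamental; the adjustment lowers the air column's frequency.
The beat rate rose, so the adjustment moved the air column further from 324.7 Hz — it was already below the reference.

320.95 Hz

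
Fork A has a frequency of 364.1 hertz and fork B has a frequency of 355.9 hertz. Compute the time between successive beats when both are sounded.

f_beat = |364.1 − 355.9| = 8.2 Hz.
Beat period T = 1 / f_beat = 1 / 8.2 s.

0.122 s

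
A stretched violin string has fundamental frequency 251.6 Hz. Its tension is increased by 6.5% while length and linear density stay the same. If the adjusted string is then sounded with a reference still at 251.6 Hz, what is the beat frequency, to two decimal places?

8.05 Hz

For a string, f ∝ √T, so the new frequency is 251.6·√1.065 = 259.6483 Hz.
f_beat = |259.6483 − 251.6| = 8.05 Hz.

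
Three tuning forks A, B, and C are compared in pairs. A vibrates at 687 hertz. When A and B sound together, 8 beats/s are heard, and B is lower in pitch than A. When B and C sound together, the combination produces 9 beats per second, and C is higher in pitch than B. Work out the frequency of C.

688 Hz

B is below A, so f_B = 687 − 8 = 679 Hz.
C is above B, so f_C = 679 + 9 = 688 Hz.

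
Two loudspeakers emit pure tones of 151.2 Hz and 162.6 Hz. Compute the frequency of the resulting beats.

11.4 Hz

f_beat = |f₁ − f₂|.
|151.2 − 162.6| = 11.4 Hz.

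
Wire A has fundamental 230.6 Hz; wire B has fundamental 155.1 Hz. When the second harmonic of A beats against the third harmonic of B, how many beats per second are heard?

4.1 Hz

Second harmonic of the first: 2·230.6 = 461.2 Hz.
Third harmonic of the second: 3·155.1 = 465.3 Hz.
f_beat = |461.2 − 465.3| = 4.1 Hz.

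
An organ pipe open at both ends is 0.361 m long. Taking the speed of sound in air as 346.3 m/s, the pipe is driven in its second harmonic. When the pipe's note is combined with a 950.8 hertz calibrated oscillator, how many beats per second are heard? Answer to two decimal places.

Open pipe: f_n = n·v/(2L) = 2·346.3/(2·0.361) = 959.2798 Hz.
f_beat = |959.2798 − 950.8| = 8.48 Hz.

8.48 Hz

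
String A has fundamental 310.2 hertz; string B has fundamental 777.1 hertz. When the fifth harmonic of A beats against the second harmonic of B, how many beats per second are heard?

Fifth harmonic of the first: 5·310.2 = 1551.0 Hz.
Second harmonic of the second: 2·777.1 = 1554.2 Hz.
f_beat = |1551.0 − 1554.2| = 3.2 Hz.

3.2 Hz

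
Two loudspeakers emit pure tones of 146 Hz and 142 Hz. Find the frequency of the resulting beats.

4 Hz

Beats arise from superposition of two nearby frequencies; the beat rate is |f₁ − f₂|.
|146 − 142| = 4 Hz.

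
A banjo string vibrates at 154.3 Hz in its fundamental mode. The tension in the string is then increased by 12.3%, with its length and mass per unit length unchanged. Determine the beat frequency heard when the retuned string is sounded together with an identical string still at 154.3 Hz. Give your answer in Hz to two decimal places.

For a string, f ∝ √T, so the new frequency is 154.3·√1.123 = 163.5143 Hz.
f_beat = |163.5143 − 154.3| = 9.21 Hz.

9.21 Hz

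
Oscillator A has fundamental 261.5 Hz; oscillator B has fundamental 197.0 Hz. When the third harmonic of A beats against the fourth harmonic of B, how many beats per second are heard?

3.5 Hz

Third harmonic of the first: 3·261.5 = 784.5 Hz.
Fourth harmonic of the second: 4·197.0 = 788.0 Hz.
f_beat = |784.5 − 788.0| = 3.5 Hz.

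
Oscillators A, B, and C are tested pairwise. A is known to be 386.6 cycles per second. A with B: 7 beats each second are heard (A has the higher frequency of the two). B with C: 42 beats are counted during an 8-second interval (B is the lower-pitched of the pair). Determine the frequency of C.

384.85 Hz

B is below A, so f_B = 386.6 − 7 = 379.6 Hz.
B–C: Beat frequency = 42/8 = 5.25 Hz.
C is above B, so f_C = 379.6 + 5.25 = 384.85 Hz.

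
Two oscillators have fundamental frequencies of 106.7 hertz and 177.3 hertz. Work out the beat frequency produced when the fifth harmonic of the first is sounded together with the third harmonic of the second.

1.6 Hz

Fifth harmonic of the first: 5·106.7 = 533.5 Hz.
Third harmonic of the second: 3·177.3 = 531.9 Hz.
f_beat = |533.5 − 531.9| = 1.6 Hz.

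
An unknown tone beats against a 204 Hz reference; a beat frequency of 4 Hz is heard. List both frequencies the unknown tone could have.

|f − 204| = 4, so f = 204 ± 4.

200 Hz or 208 Hz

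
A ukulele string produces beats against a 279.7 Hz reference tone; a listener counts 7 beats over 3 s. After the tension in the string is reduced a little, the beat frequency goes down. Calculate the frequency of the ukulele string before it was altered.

Beat frequency = 7/3 = 2.3333 Hz.
|f − 279.7| = 2.3333, so the ukulele string was at either 277.3667 Hz or 282.0333 Hz.
Lower tension means lower frequency; the adjustment lowers the ukulele string's frequency.
The beat rate fell, so the adjustment moved the ukulele string toward 279.7 Hz — it must have started above the reference.

282.0333 Hz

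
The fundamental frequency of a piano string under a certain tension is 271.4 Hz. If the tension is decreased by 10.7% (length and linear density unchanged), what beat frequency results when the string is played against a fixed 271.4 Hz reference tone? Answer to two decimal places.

For a string, f ∝ √T, so the new frequency is 271.4·√0.893 = 256.4694 Hz.
f_beat = |256.4694 − 271.4| = 14.93 Hz.

14.93 Hz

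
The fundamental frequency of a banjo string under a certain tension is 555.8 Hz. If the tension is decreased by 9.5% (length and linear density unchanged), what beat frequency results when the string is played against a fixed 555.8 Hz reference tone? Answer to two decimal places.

27.06 Hz

For a string, f ∝ √T, so the new frequency is 555.8·√0.905 = 528.7408 Hz.
f_beat = |528.7408 − 555.8| = 27.06 Hz.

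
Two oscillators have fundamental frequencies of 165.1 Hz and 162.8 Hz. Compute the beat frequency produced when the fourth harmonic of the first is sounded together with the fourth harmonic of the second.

Fourth harmonic of the first: 4·165.1 = 660.4 Hz.
Fourth harmonic of the second: 4·162.8 = 651.2 Hz.
f_beat = |660.4 − 651.2| = 9.2 Hz.

9.2 Hz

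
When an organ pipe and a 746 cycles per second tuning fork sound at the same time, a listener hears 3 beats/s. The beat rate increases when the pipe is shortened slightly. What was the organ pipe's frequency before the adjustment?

|f − 746| = 3, so the organ pipe was at either 743 Hz or 749 Hz.
A shorter pipe has a higher fundamental; the adjustment raises the organ pipe's frequency.
The beat rate rose, so the adjustment moved the organ pipe further from 746 Hz — it was already above the reference.

749 Hz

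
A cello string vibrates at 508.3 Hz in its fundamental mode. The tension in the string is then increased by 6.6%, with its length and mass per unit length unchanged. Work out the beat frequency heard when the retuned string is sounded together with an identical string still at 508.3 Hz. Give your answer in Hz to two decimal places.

16.51 Hz

For a string, f ∝ √T, so the new frequency is 508.3·√1.066 = 524.8059 Hz.
f_beat = |524.8059 − 508.3| = 16.51 Hz.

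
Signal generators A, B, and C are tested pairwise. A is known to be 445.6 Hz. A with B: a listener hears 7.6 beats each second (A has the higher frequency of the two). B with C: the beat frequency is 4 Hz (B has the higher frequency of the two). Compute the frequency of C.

B is below A, so f_B = 445.6 − 7.6 = 438 Hz.
C is below B, so f_C = 438 − 4 = 434 Hz.

434 Hz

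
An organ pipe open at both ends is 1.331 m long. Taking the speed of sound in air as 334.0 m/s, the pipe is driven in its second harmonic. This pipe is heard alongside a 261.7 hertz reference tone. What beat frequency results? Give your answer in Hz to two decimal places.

10.76 Hz

Open pipe: f_n = n·v/(2L) = 2·334.0/(2·1.331) = 250.9391 Hz.
f_beat = |250.9391 − 261.7| = 10.76 Hz.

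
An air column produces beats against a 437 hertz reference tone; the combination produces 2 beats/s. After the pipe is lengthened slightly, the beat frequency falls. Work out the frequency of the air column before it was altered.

|f − 437| = 2, so the air column was at either 435 Hz or 439 Hz.
A longer pipe has a lower fundamental; the adjustment lowers the air column's frequency.
The beat rate fell, so the adjustment moved the air column toward 437 Hz — it must have started above the reference.

439 Hz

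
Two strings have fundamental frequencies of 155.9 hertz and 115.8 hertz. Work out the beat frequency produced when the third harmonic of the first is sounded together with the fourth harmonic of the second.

4.5 Hz

Third harmonic of the first: 3·155.9 = 467.7 Hz.
Fourth harmonic of the second: 4·115.8 = 463.2 Hz.
f_beat = |467.7 − 463.2| = 4.5 Hz.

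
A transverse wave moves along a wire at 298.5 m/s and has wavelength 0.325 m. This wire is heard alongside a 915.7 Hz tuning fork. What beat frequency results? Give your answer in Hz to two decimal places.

2.76 Hz

Source frequency f = v/λ = 298.5/0.325 = 918.4615 Hz.
f_beat = |918.4615 − 915.7| = 2.76 Hz.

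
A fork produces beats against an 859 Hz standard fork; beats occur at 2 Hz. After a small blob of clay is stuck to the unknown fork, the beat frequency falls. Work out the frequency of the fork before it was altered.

|f − 859| = 2, so the fork was at either 857 Hz or 861 Hz.
Adding mass to a fork lowers its frequency; the adjustment lowers the fork's frequency.
The beat rate fell, so the adjustment moved the fork toward 859 Hz — it must have started above the reference.

861 Hz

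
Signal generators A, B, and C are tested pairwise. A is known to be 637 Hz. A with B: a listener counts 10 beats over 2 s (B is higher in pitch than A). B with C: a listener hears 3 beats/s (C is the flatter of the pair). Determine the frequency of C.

639 Hz

A–B: Beat frequency = 10/2 = 5 Hz.
B is above A, so f_B = 637 + 5 = 642 Hz.
C is below B, so f_C = 642 − 3 = 639 Hz.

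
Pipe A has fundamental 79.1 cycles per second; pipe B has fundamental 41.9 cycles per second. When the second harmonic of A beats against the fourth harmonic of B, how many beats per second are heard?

Second harmonic of the first: 2·79.1 = 158.2 Hz.
Fourth harmonic of the second: 4·41.9 = 167.6 Hz.
f_beat = |158.2 − 167.6| = 9.4 Hz.

9.4 Hz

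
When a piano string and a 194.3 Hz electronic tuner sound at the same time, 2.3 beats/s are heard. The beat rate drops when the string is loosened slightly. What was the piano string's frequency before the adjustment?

196.6 Hz

|f − 194.3| = 2.3, so the piano string was at either 192 Hz or 196.6 Hz.
Reducing tension lowers a string's frequency; the adjustment lowers the piano string's frequency.
The beat rate fell, so the adjustment moved the piano string toward 194.3 Hz — it must have started above the reference.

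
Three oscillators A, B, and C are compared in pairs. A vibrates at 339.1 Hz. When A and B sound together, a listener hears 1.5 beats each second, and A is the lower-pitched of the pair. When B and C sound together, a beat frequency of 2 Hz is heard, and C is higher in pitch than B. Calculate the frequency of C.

B is above A, so f_B = 339.1 + 1.5 = 340.6 Hz.
C is above B, so f_C = 340.6 + 2 = 342.6 Hz.

342.6 Hz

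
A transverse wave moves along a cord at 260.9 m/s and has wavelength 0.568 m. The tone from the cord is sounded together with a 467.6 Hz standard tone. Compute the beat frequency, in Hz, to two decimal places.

Source frequency f = v/λ = 260.9/0.568 = 459.3310 Hz.
f_beat = |459.3310 − 467.6| = 8.27 Hz.

8.27 Hz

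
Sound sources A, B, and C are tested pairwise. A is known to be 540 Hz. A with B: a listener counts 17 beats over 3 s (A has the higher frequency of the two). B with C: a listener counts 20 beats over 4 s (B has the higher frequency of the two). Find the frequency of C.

A–B: Beat frequency = 17/3 = 5.6667 Hz.
B is below A, so f_B = 540 − 5.6667 = 534.3333 Hz.
B–C: Beat frequency = 20/4 = 5 Hz.
C is below B, so f_C = 534.3333 − 5 = 529.3333 Hz.

529.3333 Hz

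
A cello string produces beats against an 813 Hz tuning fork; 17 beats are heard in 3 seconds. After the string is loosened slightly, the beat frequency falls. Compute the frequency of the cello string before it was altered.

Beat frequency = 17/3 = 5.6667 Hz.
|f − 813| = 5.6667, so the cello string was at either 807.3333 Hz or 818.6667 Hz.
Reducing tension lowers a string's frequency; the adjustment lowers the cello string's frequency.
The beat rate fell, so the adjustment moved the cello string toward 813 Hz — it must have started above the reference.

818.6667 Hz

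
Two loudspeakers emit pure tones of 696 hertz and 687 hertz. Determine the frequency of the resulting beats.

9 Hz

f_beat = |f₁ − f₂|.
|696 − 687| = 9 Hz.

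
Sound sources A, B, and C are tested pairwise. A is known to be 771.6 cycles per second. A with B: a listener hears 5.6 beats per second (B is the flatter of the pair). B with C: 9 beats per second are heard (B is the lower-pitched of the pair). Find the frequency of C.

775 Hz

B is below A, so f_B = 771.6 − 5.6 = 766 Hz.
C is above B, so f_C = 766 + 9 = 775 Hz.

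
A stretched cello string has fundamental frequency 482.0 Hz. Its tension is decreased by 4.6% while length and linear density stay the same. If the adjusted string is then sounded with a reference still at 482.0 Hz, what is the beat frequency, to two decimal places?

For a string, f ∝ √T, so the new frequency is 482.0·√0.954 = 470.7835 Hz.
f_beat = |470.7835 − 482.0| = 11.22 Hz.

11.22 Hz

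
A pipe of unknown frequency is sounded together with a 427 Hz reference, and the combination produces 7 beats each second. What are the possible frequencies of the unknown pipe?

420 Hz or 434 Hz

|f − 427| = 7, so f = 427 ± 7.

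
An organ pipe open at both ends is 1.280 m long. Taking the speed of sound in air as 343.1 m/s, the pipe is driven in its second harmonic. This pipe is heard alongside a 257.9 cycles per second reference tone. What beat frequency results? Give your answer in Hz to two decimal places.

10.15 Hz

Open pipe: f_n = n·v/(2L) = 2·343.1/(2·1.280) = 268.0469 Hz.
f_beat = |268.0469 − 257.9| = 10.15 Hz.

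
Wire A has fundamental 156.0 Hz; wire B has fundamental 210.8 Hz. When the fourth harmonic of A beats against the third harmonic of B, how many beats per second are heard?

8.4 Hz

Fourth harmonic of the first: 4·156.0 = 624.0 Hz.
Third harmonic of the second: 3·210.8 = 632.4 Hz.
f_beat = |624.0 − 632.4| = 8.4 Hz.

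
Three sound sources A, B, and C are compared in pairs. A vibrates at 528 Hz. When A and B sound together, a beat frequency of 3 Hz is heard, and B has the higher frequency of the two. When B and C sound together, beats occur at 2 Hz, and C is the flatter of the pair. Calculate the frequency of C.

529 Hz

B is above A, so f_B = 528 + 3 = 531 Hz.
C is below B, so f_C = 531 − 2 = 529 Hz.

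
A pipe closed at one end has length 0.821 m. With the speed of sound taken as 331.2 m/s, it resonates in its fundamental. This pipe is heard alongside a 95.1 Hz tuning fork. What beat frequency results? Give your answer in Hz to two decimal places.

Closed pipe (odd harmonics): f_n = n·v/(4L) = 1·331.2/(4·0.821) = 100.8526 Hz.
f_beat = |100.8526 − 95.1| = 5.75 Hz.

5.75 Hz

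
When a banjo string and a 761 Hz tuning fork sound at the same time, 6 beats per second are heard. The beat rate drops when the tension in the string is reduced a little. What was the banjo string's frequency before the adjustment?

|f − 761| = 6, so the banjo string was at either 755 Hz or 767 Hz.
Lower tension means lower frequency; the adjustment lowers the banjo string's frequency.
The beat rate fell, so the adjustment moved the banjo string toward 761 Hz — it must have started above the reference.

767 Hz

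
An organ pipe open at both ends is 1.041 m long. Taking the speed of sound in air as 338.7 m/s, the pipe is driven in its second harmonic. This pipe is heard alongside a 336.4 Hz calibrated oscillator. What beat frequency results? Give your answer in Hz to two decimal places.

11.04 Hz

Open pipe: f_n = n·v/(2L) = 2·338.7/(2·1.041) = 325.3602 Hz.
f_beat = |325.3602 − 336.4| = 11.04 Hz.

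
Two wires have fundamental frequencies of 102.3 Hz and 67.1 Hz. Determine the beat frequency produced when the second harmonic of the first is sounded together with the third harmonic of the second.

Second harmonic of the first: 2·102.3 = 204.6 Hz.
Third harmonic of the second: 3·67.1 = 201.3 Hz.
f_beat = |204.6 − 201.3| = 3.3 Hz.

3.3 Hz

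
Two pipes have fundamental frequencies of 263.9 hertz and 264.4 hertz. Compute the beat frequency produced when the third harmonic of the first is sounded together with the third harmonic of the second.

Third harmonic of the first: 3·263.9 = 791.7 Hz.
Third harmonic of the second: 3·264.4 = 793.2 Hz.
f_beat = |791.7 − 793.2| = 1.5 Hz.

1.5 Hz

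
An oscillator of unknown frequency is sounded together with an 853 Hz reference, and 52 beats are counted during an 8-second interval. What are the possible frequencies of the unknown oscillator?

846.5 Hz or 859.5 Hz

Beat frequency = 52/8 = 6.5 Hz.
|f − 853| = 6.5, so f = 853 ± 6.5.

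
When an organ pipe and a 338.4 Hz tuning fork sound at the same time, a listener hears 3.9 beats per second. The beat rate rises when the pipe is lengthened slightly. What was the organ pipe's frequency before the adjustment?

|f − 338.4| = 3.9, so the organ pipe was at either 334.5 Hz or 342.3 Hz.
A longer pipe has a lower fundamental; the adjustment lowers the organ pipe's frequency.
The beat rate rose, so the adjustment moved the organ pipe further from 338.4 Hz — it was already below the reference.

334.5 Hz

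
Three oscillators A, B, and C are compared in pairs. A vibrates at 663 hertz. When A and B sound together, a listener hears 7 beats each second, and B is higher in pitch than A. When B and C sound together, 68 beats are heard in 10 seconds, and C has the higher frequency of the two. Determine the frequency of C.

B is above A, so f_B = 663 + 7 = 670 Hz.
B–C: Beat frequency = 68/10 = 6.8 Hz.
C is above B, so f_C = 670 + 6.8 = 676.8 Hz.

676.8 Hz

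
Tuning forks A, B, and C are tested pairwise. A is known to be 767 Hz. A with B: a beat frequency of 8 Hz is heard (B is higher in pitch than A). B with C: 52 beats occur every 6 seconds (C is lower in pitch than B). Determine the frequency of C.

B is above A, so f_B = 767 + 8 = 775 Hz.
B–C: Beat frequency = 52/6 = 8.6667 Hz.
C is below B, so f_C = 775 − 8.6667 = 766.3333 Hz.

766.3333 Hz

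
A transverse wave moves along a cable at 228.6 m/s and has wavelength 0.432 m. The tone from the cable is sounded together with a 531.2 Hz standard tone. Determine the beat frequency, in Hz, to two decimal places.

Source frequency f = v/λ = 228.6/0.432 = 529.1667 Hz.
f_beat = |529.1667 − 531.2| = 2.03 Hz.

2.03 Hz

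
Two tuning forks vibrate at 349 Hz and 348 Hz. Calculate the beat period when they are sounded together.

f_beat = |349 − 348| = 1 Hz.
Beat period T = 1 / f_beat = 1 / 1 s.

1.000 s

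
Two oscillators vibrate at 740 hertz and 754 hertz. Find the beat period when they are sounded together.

0.071 s

f_beat = |740 − 754| = 14 Hz.
Beat period T = 1 / f_beat = 1 / 14 s.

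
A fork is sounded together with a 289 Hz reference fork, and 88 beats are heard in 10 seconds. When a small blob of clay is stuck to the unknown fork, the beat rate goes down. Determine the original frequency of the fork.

297.8 Hz

Beat frequency = 88/10 = 8.8 Hz.
|f − 289| = 8.8, so the fork was at either 280.2 Hz or 297.8 Hz.
Adding mass to a fork lowers its frequency; the adjustment lowers the fork's frequency.
The beat rate fell, so the adjustment moved the fork toward 289 Hz — it must have started above the reference.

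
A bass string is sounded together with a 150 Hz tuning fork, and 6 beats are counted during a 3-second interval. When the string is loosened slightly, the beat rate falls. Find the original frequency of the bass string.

152 Hz

Beat frequency = 6/3 = 2 Hz.
|f − 150| = 2, so the bass string was at either 148 Hz or 152 Hz.
Reducing tension lowers a string's frequency; the adjustment lowers the bass string's frequency.
The beat rate fell, so the adjustment moved the bass string toward 150 Hz — it must have started above the reference.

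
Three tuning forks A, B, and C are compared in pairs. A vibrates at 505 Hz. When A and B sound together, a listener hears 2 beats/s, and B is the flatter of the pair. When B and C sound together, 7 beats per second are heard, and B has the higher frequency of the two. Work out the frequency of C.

B is below A, so f_B = 505 − 2 = 503 Hz.
C is below B, so f_C = 503 − 7 = 496 Hz.

496 Hz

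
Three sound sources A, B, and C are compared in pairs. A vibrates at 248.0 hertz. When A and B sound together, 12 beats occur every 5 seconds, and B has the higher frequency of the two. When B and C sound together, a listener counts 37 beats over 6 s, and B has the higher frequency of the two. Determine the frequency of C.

244.2333 Hz

A–B: Beat frequency = 12/5 = 2.4 Hz.
B is above A, so f_B = 248.0 + 2.4 = 250.4 Hz.
B–C: Beat frequency = 37/6 = 6.1667 Hz.
C is below B, so f_C = 250.4 − 6.1667 = 244.2333 Hz.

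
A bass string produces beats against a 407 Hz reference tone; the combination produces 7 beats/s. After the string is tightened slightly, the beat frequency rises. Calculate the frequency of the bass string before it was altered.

414 Hz

|f − 407| = 7, so the bass string was at either 400 Hz or 414 Hz.
Increasing tension raises a string's frequency; the adjustment raises the bass string's frequency.
The beat rate rose, so the adjustment moved the bass string further from 407 Hz — it was already above the reference.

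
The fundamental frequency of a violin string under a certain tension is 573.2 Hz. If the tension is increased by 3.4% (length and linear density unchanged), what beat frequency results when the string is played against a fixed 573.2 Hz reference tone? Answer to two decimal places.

9.66 Hz

For a string, f ∝ √T, so the new frequency is 573.2·√1.034 = 582.8630 Hz.
f_beat = |582.8630 − 573.2| = 9.66 Hz.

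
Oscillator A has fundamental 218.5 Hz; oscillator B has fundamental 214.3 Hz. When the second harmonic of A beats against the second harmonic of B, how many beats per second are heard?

8.4 Hz

Second harmonic of the first: 2·218.5 = 437.0 Hz.
Second harmonic of the second: 2·214.3 = 428.6 Hz.
f_beat = |437.0 − 428.6| = 8.4 Hz.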